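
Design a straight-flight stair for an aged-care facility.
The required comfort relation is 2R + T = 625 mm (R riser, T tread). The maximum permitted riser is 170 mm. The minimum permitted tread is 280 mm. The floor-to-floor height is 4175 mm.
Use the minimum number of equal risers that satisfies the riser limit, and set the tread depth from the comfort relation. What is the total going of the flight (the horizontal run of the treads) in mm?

At most 170 each: 4175/170 = 24.56, giving 25 risers.
Riser R = 4175 / 25 = 167 mm, within the 170 mm limit.
Tread T = 625 − 2 × 167 = 291 mm (≥ 280 mm).
25 risers give 24 treads; going = 24 × 291 = 6984 mm.

6984 mm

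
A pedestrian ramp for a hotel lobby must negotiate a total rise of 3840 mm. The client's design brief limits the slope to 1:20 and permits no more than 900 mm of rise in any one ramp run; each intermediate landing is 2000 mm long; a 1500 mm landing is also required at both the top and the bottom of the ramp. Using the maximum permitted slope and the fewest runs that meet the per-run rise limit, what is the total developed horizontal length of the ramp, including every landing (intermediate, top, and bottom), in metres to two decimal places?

3840 / 900 = 4.27, so 5 ramp runs are needed. That means 4 intermediate landings.
Horizontal run for 3840 mm of rise at 1:20 is 3840 × 20 = 76800 mm.
4 intermediate landings contribute 4 × 2000 = 8000 mm.
Top and bottom landings: 2 × 1500 = 3000 mm.
Total = 76800 + 8000 + 3000 = 87800 mm.
= 87.80 m.

87.80 m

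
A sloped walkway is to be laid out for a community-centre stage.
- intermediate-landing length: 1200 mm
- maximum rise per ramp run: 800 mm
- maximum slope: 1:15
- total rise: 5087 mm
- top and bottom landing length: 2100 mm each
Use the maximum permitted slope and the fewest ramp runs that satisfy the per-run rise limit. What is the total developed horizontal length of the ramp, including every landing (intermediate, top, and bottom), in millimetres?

87705 mm

At most 800 each: 5087/800 = 6.36, giving 7 ramp runs. That means 6 intermediate landings.
Horizontal run for 5087 mm of rise at 1:15 is 5087 × 15 = 76305 mm.
Intermediate landings: 6 × 1200 = 7200 mm.
Top and bottom landings: 2 × 2100 = 4200 mm.
Total = 76305 + 7200 + 4200 = 87705 mm.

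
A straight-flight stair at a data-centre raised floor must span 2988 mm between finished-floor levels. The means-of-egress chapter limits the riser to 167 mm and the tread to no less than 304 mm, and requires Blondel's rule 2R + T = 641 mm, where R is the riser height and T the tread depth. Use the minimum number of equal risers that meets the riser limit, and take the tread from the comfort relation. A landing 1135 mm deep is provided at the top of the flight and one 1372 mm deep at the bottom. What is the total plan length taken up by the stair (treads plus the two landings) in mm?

⌈2988/167⌉ = 18 risers.
Each riser is 2988/18 = 166 mm (≤ 167 mm).
From 2R + T = 641: T = 641 − 332 = 309 mm.
18 risers give 17 treads; going = 17 × 309 = 5253 mm.
Add landings: 5253 + 1135 + 1372 = 7760 mm.

7760 mm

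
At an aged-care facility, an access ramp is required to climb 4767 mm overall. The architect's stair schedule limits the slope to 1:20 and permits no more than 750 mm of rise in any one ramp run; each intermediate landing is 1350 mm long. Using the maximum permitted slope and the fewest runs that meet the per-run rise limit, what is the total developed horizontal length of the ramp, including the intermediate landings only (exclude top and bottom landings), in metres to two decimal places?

4767 / 750 = 6.356 → round up to 7 ramp runs. That means 6 intermediate landings.
Ramp run (horizontal) at 1:20: 4767 × 20 = 95340 mm.
6 intermediate landings contribute 6 × 1350 = 8100 mm.
Total developed length = 95340 + 8100 = 103440 mm.
= 103.44 m.

103.44 m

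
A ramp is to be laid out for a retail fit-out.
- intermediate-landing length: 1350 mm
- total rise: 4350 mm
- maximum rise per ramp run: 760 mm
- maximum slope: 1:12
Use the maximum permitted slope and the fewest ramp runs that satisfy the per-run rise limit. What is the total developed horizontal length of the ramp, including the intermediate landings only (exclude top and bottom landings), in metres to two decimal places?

4350 / 760 = 5.724 → round up to 6 ramp runs. That means 5 intermediate landings.
Horizontal run for 4350 mm of rise at 1:12 is 4350 × 12 = 52200 mm.
Intermediate landings: 5 × 1350 = 6750 mm.
Developed length = 52200 + 6750 = 58950 mm.
= 58.95 m.

58.95 m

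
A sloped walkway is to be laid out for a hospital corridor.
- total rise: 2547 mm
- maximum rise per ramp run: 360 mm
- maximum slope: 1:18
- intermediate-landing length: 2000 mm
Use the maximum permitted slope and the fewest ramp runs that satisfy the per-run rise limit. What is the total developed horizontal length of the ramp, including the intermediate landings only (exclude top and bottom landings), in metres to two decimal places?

2547 / 360 = 7.075 → round up to 8 ramp runs. That means 7 intermediate landings.
Ramp run (horizontal) at 1:18: 2547 × 18 = 45846 mm.
Intermediate landings: 7 × 2000 = 14000 mm.
Developed length = 45846 + 14000 = 59846 mm.
= 59.85 m.

59.85 m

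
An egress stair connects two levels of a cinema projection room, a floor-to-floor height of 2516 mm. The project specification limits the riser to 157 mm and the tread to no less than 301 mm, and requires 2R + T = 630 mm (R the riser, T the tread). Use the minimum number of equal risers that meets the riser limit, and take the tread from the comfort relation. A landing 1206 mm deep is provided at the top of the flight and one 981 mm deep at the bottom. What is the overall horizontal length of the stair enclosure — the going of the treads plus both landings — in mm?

⌈2516/157⌉ = 17 risers.
Riser R = 2516 / 17 = 148 mm, within the 157 mm limit.
From 2R + T = 630: T = 630 − 296 = 334 mm.
Going = (17 − 1) × 334 = 5344 mm.
Enclosure = 5344 + 1206 + 981 = 7531 mm.

7531 mm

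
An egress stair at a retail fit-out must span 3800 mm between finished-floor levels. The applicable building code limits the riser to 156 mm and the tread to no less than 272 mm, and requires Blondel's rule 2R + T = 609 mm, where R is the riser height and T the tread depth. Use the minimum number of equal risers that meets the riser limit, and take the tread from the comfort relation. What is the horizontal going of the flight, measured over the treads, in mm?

At most 156 each: 3800/156 = 24.36, giving 25 risers.
Each riser is 3800/25 = 152 mm (≤ 156 mm).
T = 609 − 2·152 = 305 mm, which satisfies the 272 mm minimum.
Treads = 25 − 1 = 24; going = 24 × 305 = 7320 mm.

7320 mm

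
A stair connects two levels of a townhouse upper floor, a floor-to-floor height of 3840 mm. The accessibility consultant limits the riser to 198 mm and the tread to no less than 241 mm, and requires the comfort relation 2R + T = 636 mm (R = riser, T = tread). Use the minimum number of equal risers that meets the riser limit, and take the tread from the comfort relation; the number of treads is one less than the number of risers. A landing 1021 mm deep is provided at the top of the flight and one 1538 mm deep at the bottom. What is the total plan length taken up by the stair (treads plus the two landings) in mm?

At most 198 each: 3840/198 = 19.39, giving 20 risers.
R = 3840 ÷ 20 = 192 mm.
From 2R + T = 636: T = 636 − 384 = 252 mm.
20 risers give 19 treads; going = 19 × 252 = 4788 mm.
Enclosure = 4788 + 1021 + 1538 = 7347 mm.

7347 mm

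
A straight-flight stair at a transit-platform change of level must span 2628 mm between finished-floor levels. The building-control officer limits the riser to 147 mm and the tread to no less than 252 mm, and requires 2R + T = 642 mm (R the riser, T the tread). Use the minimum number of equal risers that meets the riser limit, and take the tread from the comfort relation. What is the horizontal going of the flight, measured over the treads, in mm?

2628 / 147 = 17.878 → round up to 18 risers.
Riser R = 2628 / 18 = 146 mm, within the 147 mm limit.
T = 642 − 2·146 = 350 mm, which satisfies the 252 mm minimum.
Going = (18 − 1) × 350 = 5950 mm.

5950 mm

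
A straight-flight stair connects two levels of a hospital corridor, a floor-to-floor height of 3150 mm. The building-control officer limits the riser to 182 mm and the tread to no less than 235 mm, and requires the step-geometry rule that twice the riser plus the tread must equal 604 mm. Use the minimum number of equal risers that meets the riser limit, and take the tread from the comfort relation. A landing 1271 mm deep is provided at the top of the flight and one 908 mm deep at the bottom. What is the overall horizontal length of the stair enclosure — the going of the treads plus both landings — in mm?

At most 182 each: 3150/182 = 17.31, giving 18 risers.
Riser R = 3150 / 18 = 175 mm, within the 182 mm limit.
T = 604 − 2·175 = 254 mm, which satisfies the 235 mm minimum.
18 risers give 17 treads; going = 17 × 254 = 4318 mm.
Add landings: 4318 + 1271 + 908 = 6497 mm.

6497 mm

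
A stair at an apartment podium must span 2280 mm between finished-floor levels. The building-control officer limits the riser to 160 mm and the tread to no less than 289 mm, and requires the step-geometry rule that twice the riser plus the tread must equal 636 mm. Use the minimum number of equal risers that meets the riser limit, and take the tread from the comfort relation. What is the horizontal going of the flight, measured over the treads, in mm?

⌈2280/160⌉ = 15 risers.
Each riser is 2280/15 = 152 mm (≤ 160 mm).
From 2R + T = 636: T = 636 − 304 = 332 mm.
15 risers give 14 treads; going = 14 × 332 = 4648 mm.

4648 mm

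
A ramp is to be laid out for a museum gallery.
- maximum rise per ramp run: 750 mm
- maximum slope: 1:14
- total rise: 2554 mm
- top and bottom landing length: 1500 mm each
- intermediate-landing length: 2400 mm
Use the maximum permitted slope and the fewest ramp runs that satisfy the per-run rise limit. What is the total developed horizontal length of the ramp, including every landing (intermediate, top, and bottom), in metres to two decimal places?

2554 / 750 = 3.41, so 4 ramp runs are needed. That means 3 intermediate landings.
Ramp run (horizontal) at 1:14: 2554 × 14 = 35756 mm.
3 intermediate landings contribute 3 × 2400 = 7200 mm.
Top and bottom landings: 2 × 1500 = 3000 mm.
Total = 35756 + 7200 + 3000 = 45956 mm.
= 45.96 m.

45.96 m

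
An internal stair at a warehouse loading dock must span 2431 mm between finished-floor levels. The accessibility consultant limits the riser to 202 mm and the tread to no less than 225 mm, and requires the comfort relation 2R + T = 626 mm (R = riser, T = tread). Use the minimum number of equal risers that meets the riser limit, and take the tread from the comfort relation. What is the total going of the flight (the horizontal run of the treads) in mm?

At most 202 each: 2431/202 = 12.03, giving 13 risers.
Each riser is 2431/13 = 187 mm (≤ 202 mm).
Tread T = 626 − 2 × 187 = 252 mm (≥ 225 mm).
13 risers give 12 treads; going = 12 × 252 = 3024 mm.

3024 mm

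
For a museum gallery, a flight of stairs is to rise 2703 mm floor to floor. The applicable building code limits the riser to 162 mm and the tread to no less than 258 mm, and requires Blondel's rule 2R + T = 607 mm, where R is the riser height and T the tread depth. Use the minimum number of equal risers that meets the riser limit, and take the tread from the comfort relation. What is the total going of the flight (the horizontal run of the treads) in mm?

2703 / 162 = 16.69, so 17 risers are needed.
Each riser is 2703/17 = 159 mm (≤ 162 mm).
T = 607 − 2·159 = 289 mm, which satisfies the 258 mm minimum.
Going = (17 − 1) × 289 = 4624 mm.

4624 mm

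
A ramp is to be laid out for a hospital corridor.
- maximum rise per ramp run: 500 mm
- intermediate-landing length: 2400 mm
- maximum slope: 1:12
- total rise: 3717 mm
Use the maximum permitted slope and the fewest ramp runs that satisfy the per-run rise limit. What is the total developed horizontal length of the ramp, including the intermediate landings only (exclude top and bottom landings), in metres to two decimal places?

3717 / 500 = 7.43, so 8 ramp runs are needed. That means 7 intermediate landings.
Ramp run (horizontal) at 1:12: 3717 × 12 = 44604 mm.
Intermediate landings: 7 × 2400 = 16800 mm.
Total developed length = 44604 + 16800 = 61404 mm.
= 61.40 m.

61.40 m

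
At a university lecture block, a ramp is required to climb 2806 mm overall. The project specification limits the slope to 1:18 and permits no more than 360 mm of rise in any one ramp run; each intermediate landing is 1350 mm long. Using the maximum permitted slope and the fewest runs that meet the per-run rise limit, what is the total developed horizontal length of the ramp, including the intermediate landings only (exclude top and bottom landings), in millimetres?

2806 / 360 = 7.794 → round up to 8 ramp runs. That means 7 intermediate landings.
Horizontal run for 2806 mm of rise at 1:18 is 2806 × 18 = 50508 mm.
Intermediate landings: 7 × 1350 = 9450 mm.
Total developed length = 50508 + 9450 = 59958 mm.

59958 mm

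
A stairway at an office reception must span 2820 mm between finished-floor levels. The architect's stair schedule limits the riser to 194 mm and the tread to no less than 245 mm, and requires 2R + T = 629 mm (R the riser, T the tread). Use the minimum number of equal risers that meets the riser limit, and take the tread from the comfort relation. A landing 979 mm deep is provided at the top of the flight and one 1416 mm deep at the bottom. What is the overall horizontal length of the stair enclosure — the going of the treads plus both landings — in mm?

5937 mm

2820 / 194 = 14.536 → round up to 15 risers.
Each riser is 2820/15 = 188 mm (≤ 194 mm).
T = 629 − 2·188 = 253 mm, which satisfies the 245 mm minimum.
Going = (15 − 1) × 253 = 3542 mm.
Enclosure = 3542 + 979 + 1416 = 5937 mm.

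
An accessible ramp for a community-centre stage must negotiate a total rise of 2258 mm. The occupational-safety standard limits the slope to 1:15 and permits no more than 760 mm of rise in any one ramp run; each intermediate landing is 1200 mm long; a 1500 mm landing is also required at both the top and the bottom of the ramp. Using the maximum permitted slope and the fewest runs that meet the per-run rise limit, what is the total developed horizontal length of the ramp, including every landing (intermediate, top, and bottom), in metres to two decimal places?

2258 / 760 = 2.97, so 3 ramp runs are needed. That means 2 intermediate landings.
Ramp run (horizontal) at 1:15: 2258 × 15 = 33870 mm.
2 intermediate landings contribute 2 × 1200 = 2400 mm.
Top and bottom landings: 2 × 1500 = 3000 mm.
Total = 33870 + 2400 + 3000 = 39270 mm.
= 39.27 m.

39.27 m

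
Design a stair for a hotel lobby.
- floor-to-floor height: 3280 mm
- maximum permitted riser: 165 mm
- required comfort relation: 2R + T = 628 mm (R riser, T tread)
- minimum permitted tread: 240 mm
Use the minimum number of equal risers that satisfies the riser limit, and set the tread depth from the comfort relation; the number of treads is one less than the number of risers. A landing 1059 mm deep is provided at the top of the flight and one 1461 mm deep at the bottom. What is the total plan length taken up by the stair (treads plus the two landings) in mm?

8220 mm

At most 165 each: 3280/165 = 19.88, giving 20 risers.
R = 3280 ÷ 20 = 164 mm.
T = 628 − 2·164 = 300 mm, which satisfies the 240 mm minimum.
Treads = 20 − 1 = 19; going = 19 × 300 = 5700 mm.
Add landings: 5700 + 1059 + 1461 = 8220 mm.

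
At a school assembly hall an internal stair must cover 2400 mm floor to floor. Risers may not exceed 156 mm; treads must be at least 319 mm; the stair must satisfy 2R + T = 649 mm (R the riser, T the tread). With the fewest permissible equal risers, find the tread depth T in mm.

349 mm

At most 156 each: 2400/156 = 15.38, giving 16 risers.
Riser R = 2400 / 16 = 150 mm, within the 156 mm limit.
From 2R + T = 649: T = 649 − 300 = 349 mm.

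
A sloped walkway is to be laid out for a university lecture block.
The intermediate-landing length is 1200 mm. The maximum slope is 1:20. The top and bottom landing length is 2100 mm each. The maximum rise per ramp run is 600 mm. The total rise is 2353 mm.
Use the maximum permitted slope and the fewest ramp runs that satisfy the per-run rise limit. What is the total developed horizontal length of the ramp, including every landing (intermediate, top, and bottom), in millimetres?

⌈2353/600⌉ = 4 ramp runs. That means 3 intermediate landings.
Horizontal run for 2353 mm of rise at 1:20 is 2353 × 20 = 47060 mm.
3 intermediate landings contribute 3 × 1200 = 3600 mm.
Top and bottom landings: 2 × 2100 = 4200 mm.
Total = 47060 + 3600 + 4200 = 54860 mm.

54860 mm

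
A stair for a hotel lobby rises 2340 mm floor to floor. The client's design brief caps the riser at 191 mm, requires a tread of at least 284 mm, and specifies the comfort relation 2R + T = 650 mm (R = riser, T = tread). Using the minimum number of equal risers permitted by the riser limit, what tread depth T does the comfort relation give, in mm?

2340 / 191 = 12.251 → round up to 13 risers.
Riser R = 2340 / 13 = 180 mm, within the 191 mm limit.
T = 650 − 2·180 = 290 mm, which satisfies the 284 mm minimum.

290 mm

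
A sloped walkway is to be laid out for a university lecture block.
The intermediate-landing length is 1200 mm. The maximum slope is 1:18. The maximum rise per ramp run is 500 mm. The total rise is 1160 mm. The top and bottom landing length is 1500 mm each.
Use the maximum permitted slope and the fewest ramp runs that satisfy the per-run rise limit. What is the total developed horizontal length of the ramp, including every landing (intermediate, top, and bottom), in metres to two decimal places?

At most 500 each: 1160/500 = 2.32, giving 3 ramp runs. That means 2 intermediate landings.
Ramp run (horizontal) at 1:18: 1160 × 18 = 20880 mm.
2 intermediate landings contribute 2 × 1200 = 2400 mm.
Top and bottom landings: 2 × 1500 = 3000 mm.
Total = 20880 + 2400 + 3000 = 26280 mm.
= 26.28 m.

26.28 m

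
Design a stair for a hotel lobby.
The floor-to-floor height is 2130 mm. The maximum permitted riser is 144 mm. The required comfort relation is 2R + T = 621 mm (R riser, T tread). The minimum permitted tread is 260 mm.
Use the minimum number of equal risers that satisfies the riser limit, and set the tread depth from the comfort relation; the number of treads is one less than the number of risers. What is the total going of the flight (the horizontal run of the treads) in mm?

4718 mm

2130 / 144 = 14.792 → round up to 15 risers.
R = 2130 ÷ 15 = 142 mm.
T = 621 − 2·142 = 337 mm, which satisfies the 260 mm minimum.
15 risers give 14 treads; going = 14 × 337 = 4718 mm.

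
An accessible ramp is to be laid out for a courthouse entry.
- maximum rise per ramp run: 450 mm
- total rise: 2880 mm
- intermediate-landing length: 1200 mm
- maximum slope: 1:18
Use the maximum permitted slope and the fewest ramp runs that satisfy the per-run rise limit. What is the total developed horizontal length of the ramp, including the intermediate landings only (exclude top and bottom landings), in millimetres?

59040 mm

⌈2880/450⌉ = 7 ramp runs. That means 6 intermediate landings.
Ramp run (horizontal) at 1:18: 2880 × 18 = 51840 mm.
Intermediate landings: 6 × 1200 = 7200 mm.
Total developed length = 51840 + 7200 = 59040 mm.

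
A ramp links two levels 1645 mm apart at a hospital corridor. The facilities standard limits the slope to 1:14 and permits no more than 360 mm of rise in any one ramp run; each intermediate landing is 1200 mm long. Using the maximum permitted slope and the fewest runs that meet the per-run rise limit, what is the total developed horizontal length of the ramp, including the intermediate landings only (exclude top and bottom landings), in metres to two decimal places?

⌈1645/360⌉ = 5 ramp runs. That means 4 intermediate landings.
Ramp run (horizontal) at 1:14: 1645 × 14 = 23030 mm.
4 intermediate landings contribute 4 × 1200 = 4800 mm.
Total developed length = 23030 + 4800 = 27830 mm.
= 27.83 m.

27.83 m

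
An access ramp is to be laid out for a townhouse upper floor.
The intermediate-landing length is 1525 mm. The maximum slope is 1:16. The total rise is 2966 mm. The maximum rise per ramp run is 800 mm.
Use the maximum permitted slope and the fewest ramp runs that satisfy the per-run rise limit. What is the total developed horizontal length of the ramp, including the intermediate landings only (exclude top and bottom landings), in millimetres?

⌈2966/800⌉ = 4 ramp runs. That means 3 intermediate landings.
Ramp run (horizontal) at 1:16: 2966 × 16 = 47456 mm.
Intermediate landings: 3 × 1525 = 4575 mm.
Total developed length = 47456 + 4575 = 52031 mm.

52031 mm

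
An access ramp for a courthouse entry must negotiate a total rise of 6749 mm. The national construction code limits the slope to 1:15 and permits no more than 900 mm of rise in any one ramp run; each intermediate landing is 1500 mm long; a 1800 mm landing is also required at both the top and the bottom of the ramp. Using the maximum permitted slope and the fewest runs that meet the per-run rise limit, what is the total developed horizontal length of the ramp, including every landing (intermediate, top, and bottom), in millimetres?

6749 / 900 = 7.499 → round up to 8 ramp runs. That means 7 intermediate landings.
Horizontal run for 6749 mm of rise at 1:15 is 6749 × 15 = 101235 mm.
Intermediate landings: 7 × 1500 = 10500 mm.
Top and bottom landings: 2 × 1800 = 3600 mm.
Total = 101235 + 10500 + 3600 = 115335 mm.

115335 mm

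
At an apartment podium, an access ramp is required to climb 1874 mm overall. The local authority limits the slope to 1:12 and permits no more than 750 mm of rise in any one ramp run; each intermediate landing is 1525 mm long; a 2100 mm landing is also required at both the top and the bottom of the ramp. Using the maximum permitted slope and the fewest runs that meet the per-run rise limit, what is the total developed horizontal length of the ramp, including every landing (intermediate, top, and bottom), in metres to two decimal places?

29.74 m

1874 / 750 = 2.50, so 3 ramp runs are needed. That means 2 intermediate landings.
Ramp run (horizontal) at 1:12: 1874 × 12 = 22488 mm.
2 intermediate landings contribute 2 × 1525 = 3050 mm.
Top and bottom landings: 2 × 2100 = 4200 mm.
Total = 22488 + 3050 + 4200 = 29738 mm.
= 29.74 m.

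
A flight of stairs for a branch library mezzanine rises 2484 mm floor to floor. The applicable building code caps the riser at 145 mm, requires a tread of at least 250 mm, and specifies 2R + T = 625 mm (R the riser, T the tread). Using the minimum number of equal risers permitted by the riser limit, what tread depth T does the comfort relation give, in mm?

2484 / 145 = 17.131 → round up to 18 risers.
Riser R = 2484 / 18 = 138 mm, within the 145 mm limit.
T = 625 − 2·138 = 349 mm, which satisfies the 250 mm minimum.

349 mm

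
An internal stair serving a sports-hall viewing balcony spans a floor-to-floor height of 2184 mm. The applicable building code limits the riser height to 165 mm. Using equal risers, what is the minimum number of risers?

14 risers

2184 / 165 = 13.236 → round up to 14 risers.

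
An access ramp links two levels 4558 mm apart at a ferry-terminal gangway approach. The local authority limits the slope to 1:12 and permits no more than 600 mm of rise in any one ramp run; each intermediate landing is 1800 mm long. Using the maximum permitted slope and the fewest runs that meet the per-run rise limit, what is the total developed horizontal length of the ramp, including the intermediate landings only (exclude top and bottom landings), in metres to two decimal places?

⌈4558/600⌉ = 8 ramp runs. That means 7 intermediate landings.
Ramp run (horizontal) at 1:12: 4558 × 12 = 54696 mm.
7 intermediate landings contribute 7 × 1800 = 12600 mm.
Total developed length = 54696 + 12600 = 67296 mm.
= 67.30 m.

67.30 m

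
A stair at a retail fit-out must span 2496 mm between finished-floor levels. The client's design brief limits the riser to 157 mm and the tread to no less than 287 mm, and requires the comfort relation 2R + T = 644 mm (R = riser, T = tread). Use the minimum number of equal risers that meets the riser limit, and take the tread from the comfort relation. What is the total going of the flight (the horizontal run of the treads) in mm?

2496 / 157 = 15.898 → round up to 16 risers.
Riser R = 2496 / 16 = 156 mm, within the 157 mm limit.
T = 644 − 2·156 = 332 mm, which satisfies the 287 mm minimum.
Treads = 16 − 1 = 15; going = 15 × 332 = 4980 mm.

4980 mm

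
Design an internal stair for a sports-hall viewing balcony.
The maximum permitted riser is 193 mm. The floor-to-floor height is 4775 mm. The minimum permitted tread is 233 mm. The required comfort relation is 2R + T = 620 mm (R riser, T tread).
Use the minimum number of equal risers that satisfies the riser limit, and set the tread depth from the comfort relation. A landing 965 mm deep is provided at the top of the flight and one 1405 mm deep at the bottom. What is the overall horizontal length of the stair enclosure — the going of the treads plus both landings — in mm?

4775 / 193 = 24.741 → round up to 25 risers.
R = 4775 ÷ 25 = 191 mm.
T = 620 − 2·191 = 238 mm, which satisfies the 233 mm minimum.
Treads = 25 − 1 = 24; going = 24 × 238 = 5712 mm.
Add landings: 5712 + 965 + 1405 = 8082 mm.

8082 mm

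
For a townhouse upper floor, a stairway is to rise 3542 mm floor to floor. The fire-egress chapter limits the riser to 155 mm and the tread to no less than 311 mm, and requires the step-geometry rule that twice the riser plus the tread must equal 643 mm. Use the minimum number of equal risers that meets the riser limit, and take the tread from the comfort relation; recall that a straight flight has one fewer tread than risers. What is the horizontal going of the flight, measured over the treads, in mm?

7370 mm

At most 155 each: 3542/155 = 22.85, giving 23 risers.
R = 3542 ÷ 23 = 154 mm.
From 2R + T = 643: T = 643 − 308 = 335 mm.
Going = (23 − 1) × 335 = 7370 mm.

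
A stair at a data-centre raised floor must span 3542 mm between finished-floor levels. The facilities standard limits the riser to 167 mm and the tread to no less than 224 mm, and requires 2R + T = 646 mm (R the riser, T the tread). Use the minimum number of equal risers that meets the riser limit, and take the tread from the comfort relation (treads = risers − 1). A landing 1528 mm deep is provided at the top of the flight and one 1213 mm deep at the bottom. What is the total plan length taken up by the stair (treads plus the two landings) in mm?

3542 / 167 = 21.21, so 22 risers are needed.
Riser R = 3542 / 22 = 161 mm, within the 167 mm limit.
From 2R + T = 646: T = 646 − 322 = 324 mm.
22 risers give 21 treads; going = 21 × 324 = 6804 mm.
Enclosure = 6804 + 1528 + 1213 = 9545 mm.

9545 mm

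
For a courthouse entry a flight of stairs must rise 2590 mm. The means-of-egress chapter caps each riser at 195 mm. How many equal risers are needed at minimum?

⌈2590/195⌉ = 14 risers.

14 risers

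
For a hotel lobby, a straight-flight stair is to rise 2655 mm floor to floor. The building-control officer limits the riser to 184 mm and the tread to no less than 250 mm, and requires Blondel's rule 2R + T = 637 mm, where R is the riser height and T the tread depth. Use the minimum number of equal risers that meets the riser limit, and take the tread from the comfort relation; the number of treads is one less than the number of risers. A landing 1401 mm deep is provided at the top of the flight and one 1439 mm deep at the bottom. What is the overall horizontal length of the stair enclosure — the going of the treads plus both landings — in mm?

6802 mm

2655 / 184 = 14.43, so 15 risers are needed.
Each riser is 2655/15 = 177 mm (≤ 184 mm).
Tread T = 637 − 2 × 177 = 283 mm (≥ 250 mm).
Going = (15 − 1) × 283 = 3962 mm.
Enclosure = 3962 + 1401 + 1439 = 6802 mm.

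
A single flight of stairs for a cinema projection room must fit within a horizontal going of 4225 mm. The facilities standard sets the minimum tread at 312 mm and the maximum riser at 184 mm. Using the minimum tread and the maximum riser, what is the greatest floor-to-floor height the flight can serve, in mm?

2576 mm

Treads that fit: ⌊4225 / 312⌋ = 13.
Risers = treads + 1 = 14.
Maximum height = 14 × 184 = 2576 mm.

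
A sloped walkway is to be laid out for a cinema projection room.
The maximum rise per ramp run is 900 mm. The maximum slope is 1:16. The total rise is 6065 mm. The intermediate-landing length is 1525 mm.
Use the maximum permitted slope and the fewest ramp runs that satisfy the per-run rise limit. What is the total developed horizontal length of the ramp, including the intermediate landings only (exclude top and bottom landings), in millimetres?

106190 mm

6065 / 900 = 6.74, so 7 ramp runs are needed. That means 6 intermediate landings.
Horizontal run for 6065 mm of rise at 1:16 is 6065 × 16 = 97040 mm.
Intermediate landings: 6 × 1525 = 9150 mm.
Developed length = 97040 + 9150 = 106190 mm.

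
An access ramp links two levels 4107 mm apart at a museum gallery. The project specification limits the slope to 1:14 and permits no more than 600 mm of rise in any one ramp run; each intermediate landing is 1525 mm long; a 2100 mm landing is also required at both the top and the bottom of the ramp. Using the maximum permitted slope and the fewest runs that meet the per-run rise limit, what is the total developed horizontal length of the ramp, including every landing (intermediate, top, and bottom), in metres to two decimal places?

70.85 m

At most 600 each: 4107/600 = 6.84, giving 7 ramp runs. That means 6 intermediate landings.
Ramp run (horizontal) at 1:14: 4107 × 14 = 57498 mm.
6 intermediate landings contribute 6 × 1525 = 9150 mm.
Top and bottom landings: 2 × 2100 = 4200 mm.
Total = 57498 + 9150 + 4200 = 70848 mm.
= 70.85 m.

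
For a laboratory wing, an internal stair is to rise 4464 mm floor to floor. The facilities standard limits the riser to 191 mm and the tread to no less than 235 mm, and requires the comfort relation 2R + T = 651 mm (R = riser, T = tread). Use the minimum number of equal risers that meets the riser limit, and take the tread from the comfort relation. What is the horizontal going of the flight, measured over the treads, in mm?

At most 191 each: 4464/191 = 23.37, giving 24 risers.
Riser R = 4464 / 24 = 186 mm, within the 191 mm limit.
T = 651 − 2·186 = 279 mm, which satisfies the 235 mm minimum.
24 risers give 23 treads; going = 23 × 279 = 6417 mm.

6417 mm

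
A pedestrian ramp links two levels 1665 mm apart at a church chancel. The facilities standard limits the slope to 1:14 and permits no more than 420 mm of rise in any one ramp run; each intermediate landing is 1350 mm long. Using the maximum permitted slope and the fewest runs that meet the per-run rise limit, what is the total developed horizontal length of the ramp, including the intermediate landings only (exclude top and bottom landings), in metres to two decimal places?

⌈1665/420⌉ = 4 ramp runs. That means 3 intermediate landings.
Horizontal run for 1665 mm of rise at 1:14 is 1665 × 14 = 23310 mm.
3 intermediate landings contribute 3 × 1350 = 4050 mm.
Total developed length = 23310 + 4050 = 27360 mm.
= 27.36 m.

27.36 m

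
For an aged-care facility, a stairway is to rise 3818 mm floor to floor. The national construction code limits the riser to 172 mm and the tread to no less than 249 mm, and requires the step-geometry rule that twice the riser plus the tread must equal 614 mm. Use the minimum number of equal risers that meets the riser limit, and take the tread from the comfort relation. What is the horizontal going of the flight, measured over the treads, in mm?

⌈3818/172⌉ = 23 risers.
Riser R = 3818 / 23 = 166 mm, within the 172 mm limit.
Tread T = 614 − 2 × 166 = 282 mm (≥ 249 mm).
23 risers give 22 treads; going = 22 × 282 = 6204 mm.

6204 mm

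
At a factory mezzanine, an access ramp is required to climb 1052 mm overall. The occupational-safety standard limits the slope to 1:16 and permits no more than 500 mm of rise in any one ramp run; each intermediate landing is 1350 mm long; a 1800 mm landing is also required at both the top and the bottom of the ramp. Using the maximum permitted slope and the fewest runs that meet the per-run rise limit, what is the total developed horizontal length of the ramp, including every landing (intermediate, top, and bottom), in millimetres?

23132 mm

⌈1052/500⌉ = 3 ramp runs. That means 2 intermediate landings.
Horizontal run for 1052 mm of rise at 1:16 is 1052 × 16 = 16832 mm.
Intermediate landings: 2 × 1350 = 2700 mm.
Top and bottom landings: 2 × 1800 = 3600 mm.
Total = 16832 + 2700 + 3600 = 23132 mm.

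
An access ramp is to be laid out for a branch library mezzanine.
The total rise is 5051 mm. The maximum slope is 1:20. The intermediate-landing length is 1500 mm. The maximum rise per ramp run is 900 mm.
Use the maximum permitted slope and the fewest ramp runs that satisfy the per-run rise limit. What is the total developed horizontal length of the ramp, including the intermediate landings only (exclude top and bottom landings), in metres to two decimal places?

At most 900 each: 5051/900 = 5.61, giving 6 ramp runs. That means 5 intermediate landings.
Horizontal run for 5051 mm of rise at 1:20 is 5051 × 20 = 101020 mm.
Intermediate landings: 5 × 1500 = 7500 mm.
Developed length = 101020 + 7500 = 108520 mm.
= 108.52 m.

108.52 m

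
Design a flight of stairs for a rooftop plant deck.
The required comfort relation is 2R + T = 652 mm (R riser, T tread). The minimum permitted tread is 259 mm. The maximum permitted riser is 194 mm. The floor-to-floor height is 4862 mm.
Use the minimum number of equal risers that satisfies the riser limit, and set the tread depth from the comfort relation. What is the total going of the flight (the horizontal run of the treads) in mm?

4862 / 194 = 25.062 → round up to 26 risers.
Riser R = 4862 / 26 = 187 mm, within the 194 mm limit.
T = 652 − 2·187 = 278 mm, which satisfies the 259 mm minimum.
Going = (26 − 1) × 278 = 6950 mm.

6950 mm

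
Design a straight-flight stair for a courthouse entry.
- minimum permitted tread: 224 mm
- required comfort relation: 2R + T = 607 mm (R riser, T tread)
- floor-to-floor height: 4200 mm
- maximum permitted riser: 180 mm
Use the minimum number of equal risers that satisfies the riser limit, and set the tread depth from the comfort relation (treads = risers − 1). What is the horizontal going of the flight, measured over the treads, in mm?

5911 mm

⌈4200/180⌉ = 24 risers.
Each riser is 4200/24 = 175 mm (≤ 180 mm).
T = 607 − 2·175 = 257 mm, which satisfies the 224 mm minimum.
24 risers give 23 treads; going = 23 × 257 = 5911 mm.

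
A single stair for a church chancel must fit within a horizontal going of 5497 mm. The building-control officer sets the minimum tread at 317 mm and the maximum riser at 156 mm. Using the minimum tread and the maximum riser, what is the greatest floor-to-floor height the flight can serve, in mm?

2808 mm

Treads that fit: ⌊5497 / 317⌋ = 17.
Risers = treads + 1 = 18.
Maximum height = 18 × 156 = 2808 mm.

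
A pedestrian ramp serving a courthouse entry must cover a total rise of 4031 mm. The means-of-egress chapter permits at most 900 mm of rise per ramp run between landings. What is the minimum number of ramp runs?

5 runs

4031 / 900 = 4.48, so 5 ramp runs are needed.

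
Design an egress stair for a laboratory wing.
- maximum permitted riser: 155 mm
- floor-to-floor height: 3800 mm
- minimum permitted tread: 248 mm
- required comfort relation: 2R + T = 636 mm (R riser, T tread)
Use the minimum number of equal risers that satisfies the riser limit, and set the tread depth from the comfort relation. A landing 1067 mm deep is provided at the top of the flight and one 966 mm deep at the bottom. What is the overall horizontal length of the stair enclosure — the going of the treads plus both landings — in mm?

10001 mm

3800 / 155 = 24.52, so 25 risers are needed.
Riser R = 3800 / 25 = 152 mm, within the 155 mm limit.
Tread T = 636 − 2 × 152 = 332 mm (≥ 248 mm).
Going = (25 − 1) × 332 = 7968 mm.
Enclosure = 7968 + 1067 + 966 = 10001 mm.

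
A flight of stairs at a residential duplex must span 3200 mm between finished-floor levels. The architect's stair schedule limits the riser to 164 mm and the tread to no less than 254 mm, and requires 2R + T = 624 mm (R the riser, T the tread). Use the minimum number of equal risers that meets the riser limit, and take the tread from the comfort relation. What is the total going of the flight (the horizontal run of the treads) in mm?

⌈3200/164⌉ = 20 risers.
R = 3200 ÷ 20 = 160 mm.
From 2R + T = 624: T = 624 − 320 = 304 mm.
Treads = 20 − 1 = 19; going = 19 × 304 = 5776 mm.

5776 mm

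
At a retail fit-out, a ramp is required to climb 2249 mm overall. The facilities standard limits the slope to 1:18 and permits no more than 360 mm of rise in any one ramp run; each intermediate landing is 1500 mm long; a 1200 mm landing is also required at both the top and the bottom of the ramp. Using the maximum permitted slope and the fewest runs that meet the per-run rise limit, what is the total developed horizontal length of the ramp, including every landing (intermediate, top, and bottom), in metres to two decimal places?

2249 / 360 = 6.247 → round up to 7 ramp runs. That means 6 intermediate landings.
Ramp run (horizontal) at 1:18: 2249 × 18 = 40482 mm.
Intermediate landings: 6 × 1500 = 9000 mm.
Top and bottom landings: 2 × 1200 = 2400 mm.
Total = 40482 + 9000 + 2400 = 51882 mm.
= 51.88 m.

51.88 m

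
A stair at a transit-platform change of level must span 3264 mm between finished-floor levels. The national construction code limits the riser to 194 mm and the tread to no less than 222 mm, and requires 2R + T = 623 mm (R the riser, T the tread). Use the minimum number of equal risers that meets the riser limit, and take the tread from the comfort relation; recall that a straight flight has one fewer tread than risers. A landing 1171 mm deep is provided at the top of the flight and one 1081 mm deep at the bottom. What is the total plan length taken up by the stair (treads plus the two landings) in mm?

6076 mm

3264 / 194 = 16.82, so 17 risers are needed.
Each riser is 3264/17 = 192 mm (≤ 194 mm).
From 2R + T = 623: T = 623 − 384 = 239 mm.
Going = (17 − 1) × 239 = 3824 mm.
Enclosure = 3824 + 1171 + 1081 = 6076 mm.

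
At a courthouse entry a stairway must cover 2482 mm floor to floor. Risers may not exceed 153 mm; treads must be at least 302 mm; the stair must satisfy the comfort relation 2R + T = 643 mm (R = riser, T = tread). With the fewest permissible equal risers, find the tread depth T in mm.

351 mm

2482 / 153 = 16.222 → round up to 17 risers.
R = 2482 ÷ 17 = 146 mm.
From 2R + T = 643: T = 643 − 292 = 351 mm.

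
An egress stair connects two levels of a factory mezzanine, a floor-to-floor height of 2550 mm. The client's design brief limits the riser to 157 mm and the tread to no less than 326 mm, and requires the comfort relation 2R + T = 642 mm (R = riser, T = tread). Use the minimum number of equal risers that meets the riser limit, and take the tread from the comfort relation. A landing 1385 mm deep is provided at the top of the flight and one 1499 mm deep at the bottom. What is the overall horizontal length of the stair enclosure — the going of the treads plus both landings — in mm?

⌈2550/157⌉ = 17 risers.
Each riser is 2550/17 = 150 mm (≤ 157 mm).
T = 642 − 2·150 = 342 mm, which satisfies the 326 mm minimum.
17 risers give 16 treads; going = 16 × 342 = 5472 mm.
Add landings: 5472 + 1385 + 1499 = 8356 mm.

8356 mm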